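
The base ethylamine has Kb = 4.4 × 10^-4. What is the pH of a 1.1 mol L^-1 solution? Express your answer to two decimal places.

pH = 12.34

C2H5NH2 + H2O ⇌ C2H5NH3+ + OH-
Kb = [OH-]²/(1.1 − [OH-]) = 4.4 × 10^-4
Neglecting [OH-] in the denominator: [OH-] = √(4.4 × 10^-4 × 1.1) = 2.20 × 10^-2 M
pOH = 1.66, so pH = 14.00 − pOH = 12.34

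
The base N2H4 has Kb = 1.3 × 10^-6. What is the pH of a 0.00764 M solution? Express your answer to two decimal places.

pH = 10.00

N2H4 + H2O ⇌ N2H5+ + OH-
Kb = x²/(0.00764 − x) = 1.3 × 10^-6
Neglecting x in the denominator: x = √(1.3 × 10^-6 × 0.00764) = 9.97 × 10^-5 M
Check: 1.3% ionized — well under 5%, approximation valid.
pOH = −log(9.97 × 10^-5) = 4.00; pH = 14.00 − 4.00 = 10.00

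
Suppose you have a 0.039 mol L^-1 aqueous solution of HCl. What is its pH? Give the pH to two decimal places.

HCl is a strong acid and dissociates completely, so [H+] = 0.039 M.
pH = -log(0.039) = 1.41

pH = 1.41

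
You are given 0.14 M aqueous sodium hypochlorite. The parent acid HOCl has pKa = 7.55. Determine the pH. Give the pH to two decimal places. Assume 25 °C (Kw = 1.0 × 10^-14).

OCl- is the conjugate base of the weak acid HOCl.
Ka = 10^(−7.55) = 2.82 × 10^-8
Kb = Kw/Ka = 1.0×10^-14 / 2.82 × 10^-8 = 3.55 × 10^-7
Kb = [OH-]²/(0.14 − [OH-]) = 3.55 × 10^-7
Since Kb ≪ C₀, [OH-] ≈ √(Kb·C₀) = 2.23 × 10^-4 M.
Check: 0.16% ionized — well under 5%, approximation valid.
pOH = −log(2.23 × 10^-4) = 3.65; pH = 14.00 − 3.65 = 10.35

pH = 10.35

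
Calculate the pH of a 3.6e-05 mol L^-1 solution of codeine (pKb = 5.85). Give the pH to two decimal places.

C18H21NO3 + H2O ⇌ C18H22NO3+ + OH-
Kb = 10^(−5.85) = 1.41 × 10^-6
Kb = [OH-]²/(3.6e-05 − [OH-]) = 1.41 × 10^-6
[OH-] is not negligible relative to C₀; solve [OH-]² + 1.41e-06·[OH-] − 5.08e-11 = 0.
[OH-] = (−Kb + √(Kb² + 4·Kb·C₀))/2 = 6.45 × 10^-6 M
pOH = 5.19, so pH = 14.00 − pOH = 8.81

pH = 8.81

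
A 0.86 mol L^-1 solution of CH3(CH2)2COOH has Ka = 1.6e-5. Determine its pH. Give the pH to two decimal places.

pH = 2.43

CH3(CH2)2COOH ⇌ CH3(CH2)2COO- + H+
Let x = [H+] at equilibrium. Ka = x²/(0.86 − x).
Neglecting x in the denominator: x = √(1.6 × 10^-5 × 0.86) = 3.71 × 10^-3 M
pH = −log[H+] = −log(3.71 × 10^-3) = 2.43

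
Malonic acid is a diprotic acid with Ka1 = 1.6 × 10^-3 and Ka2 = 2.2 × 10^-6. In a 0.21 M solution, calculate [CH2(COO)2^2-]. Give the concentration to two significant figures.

2.2 × 10^-6 M

First ionization gives [H+] ≈ [CH2(COOH)COO-] = 1.75 × 10^-2 M.
Second step: Ka2 = [H+][CH2(COO)2^2-]/[CH2(COOH)COO-] ≈ [CH2(COO)2^2-] (since [H+] ≈ [CH2(COOH)COO-]).
So [CH2(COO)2^2-] ≈ Ka2.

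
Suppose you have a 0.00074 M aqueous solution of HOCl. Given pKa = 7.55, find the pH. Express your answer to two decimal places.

pH = 5.34

HOCl ⇌ OCl- + H+
Ka = 10^(−7.55) = 2.82 × 10^-8
From the ICE table, Ka = [H+]²/(0.00074 − [H+]) = 2.82 × 10^-8.
Since Ka ≪ C₀, [H+] ≈ √(Ka·C₀) = 4.57 × 10^-6 M.
([H+]/C₀ = 0.62% < 5%, so the approximation holds.)
pH = −log(4.57 × 10^-6) = 5.34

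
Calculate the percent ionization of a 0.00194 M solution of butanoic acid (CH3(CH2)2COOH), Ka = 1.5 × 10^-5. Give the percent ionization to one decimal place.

8.4%

CH3(CH2)2COOH ⇌ CH3(CH2)2COO- + H+; let x = [H+] at equilibrium.
Solve x² + 1.5e-05x − 2.91e-08 = 0 → x = 1.63 × 10^-4 M
% ionization = x/C₀ × 100% = 1.63 × 10^-4/0.00194 × 100% = 8.4%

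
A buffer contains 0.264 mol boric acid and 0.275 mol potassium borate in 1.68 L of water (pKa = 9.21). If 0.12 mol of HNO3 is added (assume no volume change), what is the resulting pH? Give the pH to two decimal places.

pH = 8.82

After neutralization: n(B(OH)3) = 0.384 mol, n(B(OH)4-) = 0.155 mol.
pH = pKa + log([A⁻]/[HA]) = 9.21 + log(0.155/0.384) = 9.21 -0.394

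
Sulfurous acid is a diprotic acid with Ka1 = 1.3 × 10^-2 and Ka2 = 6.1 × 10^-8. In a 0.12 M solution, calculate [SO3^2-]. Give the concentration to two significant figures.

6.1 × 10^-8 M

First ionization gives [H+] ≈ [HSO3-] = 3.35 × 10^-2 M.
Second step: Ka2 = [H+][SO3^2-]/[HSO3-] ≈ [SO3^2-] (since [H+] ≈ [HSO3-]).
So [SO3^2-] ≈ Ka2.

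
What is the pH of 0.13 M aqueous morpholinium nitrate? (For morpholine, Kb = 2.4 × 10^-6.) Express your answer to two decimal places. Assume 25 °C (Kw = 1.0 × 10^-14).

pH = 4.63

C4H8ONH2+ is the conjugate acid of the weak base C4H8ONH.
Ka = Kw/Kb = 1.0×10^-14 / 2.4 × 10^-6 = 4.17 × 10^-9
Ka = x²/(0.13 − x) = 4.17 × 10^-9
Since Ka ≪ C₀, x ≈ √(Ka·C₀) = 2.33 × 10^-5 M.
Check: 0.018% ionized — well under 5%, approximation valid.
pH = −log[H+] = −log(2.33 × 10^-5) = 4.63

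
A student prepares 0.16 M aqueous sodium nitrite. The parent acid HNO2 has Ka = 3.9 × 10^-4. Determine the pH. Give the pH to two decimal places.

pH = 8.31

NO2- is the conjugate base of the weak acid HNO2.
Kb = Kw/Ka = 1.0×10^-14 / 3.9 × 10^-4 = 2.56 × 10^-11
From the ICE table, Kb = [OH-]²/(0.16 − [OH-]) = 2.56 × 10^-11.
Since Kb ≪ C₀, [OH-] ≈ √(Kb·C₀) = 2.02 × 10^-6 M.
pOH = −log(2.02 × 10^-6) = 5.69; pH = 14.00 − 5.69 = 8.31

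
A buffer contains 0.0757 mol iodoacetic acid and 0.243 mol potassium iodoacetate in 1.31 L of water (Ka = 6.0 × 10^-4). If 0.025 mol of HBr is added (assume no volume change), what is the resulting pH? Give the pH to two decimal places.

pH = 3.56

After neutralization: n(ICH2COOH) = 0.101 mol, n(ICH2COO-) = 0.218 mol.
pKa = −log(6.0 × 10^-4) = 3.222
pH = pKa + log([A⁻]/[HA]) = 3.222 + log(0.218/0.101) = 3.222 +0.334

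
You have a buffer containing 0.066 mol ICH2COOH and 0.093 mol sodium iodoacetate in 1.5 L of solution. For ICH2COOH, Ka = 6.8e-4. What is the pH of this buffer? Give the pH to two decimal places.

pKa = −log(6.8 × 10^-4) = 3.167
Using pH = pKa + log([base]/[acid]) with [base]/[acid] = 0.093/0.066:
pH = 3.167 + (+0.149) = 3.32

pH = 3.32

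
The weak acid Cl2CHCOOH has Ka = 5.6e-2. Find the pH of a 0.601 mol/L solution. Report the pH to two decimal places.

Cl2CHCOOH ⇌ Cl2CHCOO- + H+
From the ICE table, Ka = x²/(0.601 − x) = 5.6 × 10^-2.
Here C₀/Ka ≈ 10.7, so the small-x approximation fails. Use the quadratic:
x = [−0.056 + √(0.056² + 0.135)]/2 = 1.58 × 10^-1 M
pH = −log(1.58 × 10^-1) = 0.80

pH = 0.80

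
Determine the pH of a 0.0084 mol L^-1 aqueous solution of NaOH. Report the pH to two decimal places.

pH = 11.92

NaOH is a strong base; [OH-] = 0.0084 M.
pOH = -log(0.0084) = 2.08
pH = 14.00 - 2.08 = 11.92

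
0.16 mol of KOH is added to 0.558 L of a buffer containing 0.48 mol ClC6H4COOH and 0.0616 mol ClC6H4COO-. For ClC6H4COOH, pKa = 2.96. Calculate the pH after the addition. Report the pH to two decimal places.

OH- converts ClC6H4COOH to ClC6H4COO-: ClC6H4COOH → 0.32 mol, ClC6H4COO- → 0.222 mol.
Henderson–Hasselbalch with mole ratio 0.222/0.32: pH = 2.96 + (-0.159)

pH = 2.80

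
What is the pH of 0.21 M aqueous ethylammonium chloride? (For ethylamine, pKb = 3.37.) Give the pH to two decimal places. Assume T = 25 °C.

pH = 5.65

C2H5NH3+ is the conjugate acid of the weak base C2H5NH2.
Kb = 10^(−3.37) = 4.27 × 10^-4
Ka = Kw/Kb = 1.0×10^-14 / 4.27 × 10^-4 = 2.34 × 10^-11
From the ICE table, Ka = [H+]²/(0.21 − [H+]) = 2.34 × 10^-11.
Neglecting [H+] in the denominator: [H+] = √(2.34 × 10^-11 × 0.21) = 2.22 × 10^-6 M
([H+]/C₀ = 0.0011% < 5%, so the approximation holds.)
pH = −log(2.22 × 10^-6) = 5.65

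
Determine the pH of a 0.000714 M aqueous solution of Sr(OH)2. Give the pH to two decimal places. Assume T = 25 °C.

Sr(OH)2 is a strong base (each formula unit releases 2 OH-); [OH-] = 0.00143 M.
pOH = -log(0.00143) = 2.85
pH = 14.00 - 2.85 = 11.15

pH = 11.15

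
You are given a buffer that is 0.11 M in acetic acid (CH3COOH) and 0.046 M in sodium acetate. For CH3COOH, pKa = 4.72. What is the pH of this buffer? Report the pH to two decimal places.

pH = 4.34

Using pH = pKa + log([base]/[acid]) with [base]/[acid] = 0.046/0.11:
pH = 4.72 + (-0.379) = 4.34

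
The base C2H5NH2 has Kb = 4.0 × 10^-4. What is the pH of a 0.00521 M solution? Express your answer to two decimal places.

pH = 11.10

C2H5NH2 + H2O ⇌ C2H5NH3+ + OH-
Let x = [OH-] at equilibrium. Kb = x²/(0.00521 − x).
Here C₀/Kb ≈ 13, so the small-x approximation fails. Use the quadratic:
x = (−Kb + √(Kb² + 4·Kb·C₀))/2 = 1.26 × 10^-3 M
pOH = −log(1.26 × 10^-3) = 2.90; pH = 14.00 − 2.90 = 11.10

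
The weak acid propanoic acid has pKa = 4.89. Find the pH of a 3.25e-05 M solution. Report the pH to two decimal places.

CH3CH2COOH ⇌ CH3CH2COO- + H+
Ka = 10^(−4.89) = 1.29 × 10^-5
From the ICE table, Ka = x²/(3.25e-05 − x) = 1.29 × 10^-5.
x is not negligible relative to C₀; solve x² + 1.29e-05·x − 4.19e-10 = 0.
x = [−1.29e-05 + √(1.29e-05² + 1.68e-09)]/2 = 1.50 × 10^-5 M
pH = −log[H+] = −log(1.50 × 10^-5) = 4.82

pH = 4.82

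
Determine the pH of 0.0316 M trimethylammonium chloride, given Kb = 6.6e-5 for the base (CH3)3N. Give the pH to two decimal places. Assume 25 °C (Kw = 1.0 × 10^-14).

pH = 5.66

(CH3)3NH+ is the conjugate acid of the weak base (CH3)3N.
Ka = Kw/Kb = 1.0×10^-14 / 6.6 × 10^-5 = 1.52 × 10^-10
Ka = [H+]²/(0.0316 − [H+]) = 1.52 × 10^-10
Neglecting [H+] in the denominator: [H+] = √(1.52 × 10^-10 × 0.0316) = 2.19 × 10^-6 M
([H+]/C₀ = 0.0069% < 5%, so the approximation holds.)
pH = −log[H+] = −log(2.19 × 10^-6) = 5.66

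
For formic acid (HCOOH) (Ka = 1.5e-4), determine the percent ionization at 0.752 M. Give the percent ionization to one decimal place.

1.4%

HCOOH ⇌ HCOO- + H+; let x = [H+] at equilibrium.
x ≈ √(Ka·C₀) = √(1.5 × 10^-4 × 0.752) = 1.06 × 10^-2 M
Fraction ionized = 1.06 × 10^-2 / 0.752 = 0.0141 → 1.4%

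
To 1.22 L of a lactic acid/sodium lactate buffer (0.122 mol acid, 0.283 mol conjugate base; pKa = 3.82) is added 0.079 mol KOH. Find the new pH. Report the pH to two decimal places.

pH = 4.75

OH- converts CH3CH(OH)COOH to CH3CH(OH)COO-: CH3CH(OH)COOH → 0.043 mol, CH3CH(OH)COO- → 0.362 mol.
Henderson–Hasselbalch with mole ratio 0.362/0.043: pH = 3.82 + (+0.925)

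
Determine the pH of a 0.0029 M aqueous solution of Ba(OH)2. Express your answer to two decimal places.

pH = 11.76

Ba(OH)2 is a strong base (each formula unit releases 2 OH-); [OH-] = 0.0058 M.
pOH = -log(0.0058) = 2.24
pH = 14.00 - 2.24 = 11.76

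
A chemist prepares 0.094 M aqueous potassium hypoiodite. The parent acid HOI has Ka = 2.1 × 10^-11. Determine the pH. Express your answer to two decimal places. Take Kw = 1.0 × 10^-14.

OI- is the conjugate base of the weak acid HOI.
Kb = Kw/Ka = 1.0×10^-14 / 2.1 × 10^-11 = 4.76 × 10^-4
From the ICE table, Kb = [OH-]²/(0.094 − [OH-]) = 4.76 × 10^-4.
Here C₀/Kb ≈ 197, so the small-[OH-] approximation fails. Use the quadratic:
[OH-] = (−Kb + √(Kb² + 4·Kb·C₀))/2 = 6.46 × 10^-3 M
pOH = 2.19, so pH = 14.00 − pOH = 11.81

pH = 11.81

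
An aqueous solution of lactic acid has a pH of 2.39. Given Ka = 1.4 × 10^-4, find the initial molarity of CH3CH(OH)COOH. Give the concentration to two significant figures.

[H+] = 10^(-2.39) = 4.07 × 10^-3 M = x
Ka = x²/(C₀ − x) ⇒ C₀ = x + x²/Ka
C₀ = 4.07 × 10^-3 + (4.07 × 10^-3)²/(1.4 × 10^-4) = 1.22 × 10^-1 M

C₀ = 1.2 × 10^-1 M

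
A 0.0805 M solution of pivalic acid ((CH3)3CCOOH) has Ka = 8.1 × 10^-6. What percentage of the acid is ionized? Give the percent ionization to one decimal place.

1.0%

(CH3)3CCOOH ⇌ (CH3)3CCOO- + H+; let x = [H+] at equilibrium.
x ≈ √(Ka·C₀) = √(8.1 × 10^-6 × 0.0805) = 8.07 × 10^-4 M
% ionization = x/C₀ × 100% = 8.07 × 10^-4/0.0805 × 100% = 1.0%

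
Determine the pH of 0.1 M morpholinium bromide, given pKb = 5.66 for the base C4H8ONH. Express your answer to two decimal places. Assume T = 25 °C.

pH = 4.67

C4H8ONH2+ is the conjugate acid of the weak base C4H8ONH.
Kb = 10^(−5.66) = 2.19 × 10^-6
Ka = Kw/Kb = 1.0×10^-14 / 2.19 × 10^-6 = 4.57 × 10^-9
From the ICE table, Ka = [H+]²/(0.1 − [H+]) = 4.57 × 10^-9.
Since Ka ≪ C₀, [H+] ≈ √(Ka·C₀) = 2.14 × 10^-5 M.
([H+]/C₀ = 0.021% < 5%, so the approximation holds.)
pH = −log(2.14 × 10^-5) = 4.67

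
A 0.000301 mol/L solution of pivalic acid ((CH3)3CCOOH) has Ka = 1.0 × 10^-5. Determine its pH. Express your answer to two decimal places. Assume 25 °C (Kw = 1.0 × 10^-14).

(CH3)3CCOOH ⇌ (CH3)3CCOO- + H+
Ka = [H+]²/(0.000301 − [H+]) = 1.0 × 10^-5
[H+] is not negligible relative to C₀; solve [H+]² + 1e-05·[H+] − 3.01e-09 = 0.
[H+] = (−Ka + √(Ka² + 4·Ka·C₀))/2 = 5.01 × 10^-5 M
pH = −log[H+] = −log(5.01 × 10^-5) = 4.30

pH = 4.30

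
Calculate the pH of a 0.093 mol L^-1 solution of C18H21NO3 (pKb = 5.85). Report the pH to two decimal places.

C18H21NO3 + H2O ⇌ C18H22NO3+ + OH-
Kb = 10^(−5.85) = 1.41 × 10^-6
Kb = x²/(0.093 − x) = 1.41 × 10^-6
Assume x ≪ 0.093: x ≈ √(1.41 × 10^-6 × 0.093) = 3.62 × 10^-4 M
(x/C₀ = 0.39% < 5%, so the approximation holds.)
pOH = −log(3.62 × 10^-4) = 3.44; pH = 14.00 − 3.44 = 10.56

pH = 10.56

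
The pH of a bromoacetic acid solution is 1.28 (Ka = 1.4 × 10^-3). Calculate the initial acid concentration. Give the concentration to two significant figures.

[H+] = 10^(-1.28) = 5.25 × 10^-2 M = x
Ka = x²/(C₀ − x) ⇒ C₀ = x + x²/Ka
C₀ = 5.25 × 10^-2 + (5.25 × 10^-2)²/(1.4 × 10^-3) = 2.02 M

C₀ = 2.0 M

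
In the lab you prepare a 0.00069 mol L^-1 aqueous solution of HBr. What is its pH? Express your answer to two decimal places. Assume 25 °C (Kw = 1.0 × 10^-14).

pH = 3.16

HBr is a strong acid and dissociates completely, so [H+] = 0.00069 M.
pH = -log(0.00069) = 3.16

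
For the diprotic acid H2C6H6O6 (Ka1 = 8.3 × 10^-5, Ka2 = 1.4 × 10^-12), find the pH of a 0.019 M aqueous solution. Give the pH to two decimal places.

Since Ka1 ≫ Ka2, the first ionization dominates [H+].
Ka1 = x²/(0.019 − x) = 8.3 × 10^-5
Solving the quadratic: x = (−Ka1 + √(Ka1² + 4·Ka1·C₀))/2 = 1.21 × 10^-3 M
pH = −log(1.21 × 10^-3) = 2.92

pH = 2.92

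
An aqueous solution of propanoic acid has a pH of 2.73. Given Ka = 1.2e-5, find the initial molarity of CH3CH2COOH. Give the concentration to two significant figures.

C₀ = 2.9 × 10^-1 M

[H+] = 10^(-2.73) = 1.86 × 10^-3 M = x
Ka = x²/(C₀ − x) ⇒ C₀ = x + x²/Ka
C₀ = 1.86 × 10^-3 + (1.86 × 10^-3)²/(1.2 × 10^-5) = 2.90 × 10^-1 M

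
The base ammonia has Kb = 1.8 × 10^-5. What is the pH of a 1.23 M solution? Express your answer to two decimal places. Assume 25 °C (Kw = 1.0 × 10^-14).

NH3 + H2O ⇌ NH4+ + OH-
From the ICE table, Kb = x²/(1.23 − x) = 1.8 × 10^-5.
Assume x ≪ 1.23: x ≈ √(1.8 × 10^-5 × 1.23) = 4.71 × 10^-3 M
pOH = 2.33, so pH = 14.00 − pOH = 11.67

pH = 11.67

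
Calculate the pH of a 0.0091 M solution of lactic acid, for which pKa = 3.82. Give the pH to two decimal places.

CH3CH(OH)COOH ⇌ CH3CH(OH)COO- + H+
Ka = 10^(−3.82) = 1.51 × 10^-4
Ka = [H+]²/(0.0091 − [H+]) = 1.51 × 10^-4
The 5% rule fails; solving [H+]² + Ka·[H+] − Ka·C₀ = 0 exactly:
[H+] = [−0.000151 + √(0.000151² + 5.5e-06)]/2 = 1.10 × 10^-3 M
pH = −log(1.10 × 10^-3) = 2.96

pH = 2.96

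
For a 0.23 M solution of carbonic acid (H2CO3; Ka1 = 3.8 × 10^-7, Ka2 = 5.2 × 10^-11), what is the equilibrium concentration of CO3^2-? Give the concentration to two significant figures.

First ionization gives [H+] ≈ [HCO3-] = 2.96 × 10^-4 M.
Second step: Ka2 = [H+][CO3^2-]/[HCO3-] ≈ [CO3^2-] (since [H+] ≈ [HCO3-]).
So [CO3^2-] ≈ Ka2.

5.2 × 10^-11 M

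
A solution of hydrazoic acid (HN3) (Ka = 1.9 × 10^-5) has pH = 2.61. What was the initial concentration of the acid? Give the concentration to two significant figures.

[H+] = 10^(-2.61) = 2.45 × 10^-3 M = x
Ka = x²/(C₀ − x) ⇒ C₀ = x + x²/Ka
C₀ = 2.45 × 10^-3 + (2.45 × 10^-3)²/(1.9 × 10^-5) = 3.18 × 10^-1 M

C₀ = 3.2 × 10^-1 M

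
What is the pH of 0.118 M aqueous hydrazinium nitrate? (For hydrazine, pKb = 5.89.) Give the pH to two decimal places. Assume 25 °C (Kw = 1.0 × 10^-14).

N2H5+ is the conjugate acid of the weak base N2H4.
Kb = 10^(−5.89) = 1.29 × 10^-6
Ka = Kw/Kb = 1.0×10^-14 / 1.29 × 10^-6 = 7.75 × 10^-9
Ka = x²/(0.118 − x) = 7.75 × 10^-9
Assume x ≪ 0.118: x ≈ √(7.75 × 10^-9 × 0.118) = 3.02 × 10^-5 M
(x/C₀ = 0.026% < 5%, so the approximation holds.)
pH = −log[H+] = −log(3.02 × 10^-5) = 4.52

pH = 4.52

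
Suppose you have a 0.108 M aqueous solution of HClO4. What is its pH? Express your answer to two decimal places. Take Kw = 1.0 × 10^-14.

HClO4 is a strong acid and dissociates completely, so [H+] = 0.108 M.
pH = -log(0.108) = 0.97

pH = 0.97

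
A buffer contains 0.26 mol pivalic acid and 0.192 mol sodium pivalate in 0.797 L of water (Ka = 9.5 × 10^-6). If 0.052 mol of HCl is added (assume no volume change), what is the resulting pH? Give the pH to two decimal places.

pH = 4.67

Added H+ converts (CH3)3CCOO- to (CH3)3CCOOH: (CH3)3CCOOH → 0.312 mol, (CH3)3CCOO- → 0.14 mol.
pKa = −log(9.5 × 10^-6) = 5.022
pH = pKa + log([A⁻]/[HA]) = 5.022 + log(0.14/0.312) = 5.022 -0.348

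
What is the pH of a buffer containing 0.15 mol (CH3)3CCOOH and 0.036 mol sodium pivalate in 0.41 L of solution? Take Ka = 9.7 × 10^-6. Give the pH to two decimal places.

pKa = −log(9.7 × 10^-6) = 5.013
Using pH = pKa + log([base]/[acid]) with [base]/[acid] = 0.036/0.15:
pH = 5.013 + (-0.620) = 4.39

pH = 4.39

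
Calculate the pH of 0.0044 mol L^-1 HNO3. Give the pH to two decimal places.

pH = 2.36

HNO3 is a strong acid and dissociates completely, so [H+] = 0.0044 M.
pH = -log(0.0044) = 2.36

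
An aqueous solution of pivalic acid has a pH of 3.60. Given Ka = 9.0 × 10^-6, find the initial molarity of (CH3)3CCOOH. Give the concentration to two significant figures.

C₀ = 7.3 × 10^-3 M

[H+] = 10^(-3.60) = 2.51 × 10^-4 M = x
Ka = x²/(C₀ − x) ⇒ C₀ = x + x²/Ka
C₀ = 2.51 × 10^-4 + (2.51 × 10^-4)²/(9.0 × 10^-6) = 7.25 × 10^-3 M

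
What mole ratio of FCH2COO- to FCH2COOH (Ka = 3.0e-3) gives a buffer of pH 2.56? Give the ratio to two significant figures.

ratio = 1.1

pKa = -log(3.0 × 10^-3) = 2.523
pH = pKa + log(r) ⇒ log(r) = 2.56 − 2.523 = +0.037
r = [FCH2COO-]/[FCH2COOH] = 10^(+0.037) = 1.09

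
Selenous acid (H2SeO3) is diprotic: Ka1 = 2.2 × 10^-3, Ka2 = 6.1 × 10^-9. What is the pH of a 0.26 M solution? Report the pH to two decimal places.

Since Ka1 ≫ Ka2, the first ionization dominates [H+].
Ka1 = x²/(0.26 − x) = 2.2 × 10^-3
Solving the quadratic: x = (−Ka1 + √(Ka1² + 4·Ka1·C₀))/2 = 2.28 × 10^-2 M
pH = −log(2.28 × 10^-2) = 1.64

pH = 1.64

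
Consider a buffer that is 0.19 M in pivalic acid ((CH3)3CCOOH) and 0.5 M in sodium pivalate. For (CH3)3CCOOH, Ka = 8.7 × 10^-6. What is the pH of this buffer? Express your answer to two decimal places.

pKa = −log(8.7 × 10^-6) = 5.060
Using pH = pKa + log([base]/[acid]) with [base]/[acid] = 0.5/0.19:
pH = 5.060 + (+0.420) = 5.48

pH = 5.48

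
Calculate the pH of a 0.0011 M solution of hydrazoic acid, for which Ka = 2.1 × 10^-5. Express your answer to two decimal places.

HN3 ⇌ N3- + H+
Ka = [H+]²/(0.0011 − [H+]) = 2.1 × 10^-5
The 5% rule fails; solving [H+]² + Ka·[H+] − Ka·C₀ = 0 exactly:
[H+] = [−2.1e-05 + √(2.1e-05² + 9.24e-08)]/2 = 1.42 × 10^-4 M
pH = −log(1.42 × 10^-4) = 3.85

pH = 3.85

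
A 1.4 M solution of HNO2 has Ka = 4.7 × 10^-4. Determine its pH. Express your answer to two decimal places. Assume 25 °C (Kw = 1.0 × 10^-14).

pH = 1.59

HNO2 ⇌ NO2- + H+
Ka = [H+]²/(1.4 − [H+]) = 4.7 × 10^-4
Assume [H+] ≪ 1.4: [H+] ≈ √(4.7 × 10^-4 × 1.4) = 2.57 × 10^-2 M
Check: 1.8% ionized — well under 5%, approximation valid.
pH = −log(2.57 × 10^-2) = 1.59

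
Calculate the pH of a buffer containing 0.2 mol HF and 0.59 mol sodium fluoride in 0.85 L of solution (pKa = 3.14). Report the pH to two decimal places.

pH = 3.61

Using pH = pKa + log([base]/[acid]) with [base]/[acid] = 0.59/0.2:
pH = 3.14 + (+0.470) = 3.61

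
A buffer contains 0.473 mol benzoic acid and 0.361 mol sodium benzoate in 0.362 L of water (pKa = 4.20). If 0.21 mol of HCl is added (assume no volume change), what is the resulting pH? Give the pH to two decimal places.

Added H+ converts C6H5COO- to C6H5COOH: C6H5COOH → 0.683 mol, C6H5COO- → 0.151 mol.
pH = pKa + log(n_C6H5COO-/n_C6H5COOH) = 4.20 + log(0.151/0.683) = 4.20 + (-0.655)

pH = 3.54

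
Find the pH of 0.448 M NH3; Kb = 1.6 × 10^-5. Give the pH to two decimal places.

pH = 11.43

NH3 + H2O ⇌ NH4+ + OH-
From the ICE table, Kb = x²/(0.448 − x) = 1.6 × 10^-5.
Since Kb ≪ C₀, x ≈ √(Kb·C₀) = 2.68 × 10^-3 M.
Check: 0.6% ionized — well under 5%, approximation valid.
pOH = −log(2.68 × 10^-3) = 2.57; pH = 14.00 − 2.57 = 11.43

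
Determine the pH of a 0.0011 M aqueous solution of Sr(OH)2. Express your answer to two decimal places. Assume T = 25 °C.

pH = 11.34

Sr(OH)2 is a strong base (each formula unit releases 2 OH-); [OH-] = 0.0022 M.
pOH = -log(0.0022) = 2.66
pH = 14.00 - 2.66 = 11.34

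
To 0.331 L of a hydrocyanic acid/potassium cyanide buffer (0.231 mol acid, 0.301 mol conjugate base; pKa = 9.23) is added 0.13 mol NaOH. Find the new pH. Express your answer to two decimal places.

OH- converts HCN to CN-: HCN → 0.101 mol, CN- → 0.431 mol.
Henderson–Hasselbalch with mole ratio 0.431/0.101: pH = 9.23 + (+0.630)

pH = 9.86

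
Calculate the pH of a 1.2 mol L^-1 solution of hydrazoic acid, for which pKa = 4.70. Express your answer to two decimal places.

HN3 ⇌ N3- + H+
Ka = 10^(−4.70) = 2.00 × 10^-5
Ka = x²/(1.2 − x) = 2.00 × 10^-5
Assume x ≪ 1.2: x ≈ √(2.00 × 10^-5 × 1.2) = 4.90 × 10^-3 M
Check: 0.41% ionized — well under 5%, approximation valid.
pH = −log[H+] = −log(4.90 × 10^-3) = 2.31

pH = 2.31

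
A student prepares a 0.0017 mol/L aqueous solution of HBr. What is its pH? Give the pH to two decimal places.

pH = 2.77

HBr is a strong acid and dissociates completely, so [H+] = 0.0017 M.
pH = -log(0.0017) = 2.77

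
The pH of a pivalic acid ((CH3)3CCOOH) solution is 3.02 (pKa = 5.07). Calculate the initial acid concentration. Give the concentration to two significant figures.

C₀ = 1.1 × 10^-1 M

[H+] = 10^(-3.02) = 9.55 × 10^-4 M = x
Ka = 10^(−5.07) = 8.51 × 10^-6
Ka = x²/(C₀ − x) ⇒ C₀ = x + x²/Ka
C₀ = 9.55 × 10^-4 + (9.55 × 10^-4)²/(8.51 × 10^-6) = 1.08 × 10^-1 M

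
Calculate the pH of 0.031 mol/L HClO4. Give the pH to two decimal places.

HClO4 is a strong acid and dissociates completely, so [H+] = 0.031 M.
pH = -log(0.031) = 1.51

pH = 1.51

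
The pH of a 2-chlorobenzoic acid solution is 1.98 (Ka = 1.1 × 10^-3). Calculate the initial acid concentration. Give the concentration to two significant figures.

C₀ = 1.1 × 10^-1 M

[H+] = 10^(-1.98) = 1.05 × 10^-2 M = x
Ka = x²/(C₀ − x) ⇒ C₀ = x + x²/Ka
C₀ = 1.05 × 10^-2 + (1.05 × 10^-2)²/(1.1 × 10^-3) = 1.11 × 10^-1 M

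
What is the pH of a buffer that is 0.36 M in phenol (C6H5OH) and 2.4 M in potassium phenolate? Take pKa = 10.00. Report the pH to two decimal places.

pH = 10.82

Henderson–Hasselbalch: pH = pKa + log([C6H5O-]/[C6H5OH]) = 10.00 + log(2.4/0.36)
pH = 10.00 + (+0.824) = 10.82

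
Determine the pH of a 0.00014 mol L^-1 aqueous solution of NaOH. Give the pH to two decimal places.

pH = 10.15

NaOH is a strong base; [OH-] = 0.00014 M.
pOH = -log(0.00014) = 3.85
pH = 14.00 - 3.85 = 10.15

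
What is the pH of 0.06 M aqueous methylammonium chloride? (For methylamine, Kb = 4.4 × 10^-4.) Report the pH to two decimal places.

CH3NH3+ is the conjugate acid of the weak base CH3NH2.
Ka = Kw/Kb = 1.0×10^-14 / 4.4 × 10^-4 = 2.27 × 10^-11
Ka = [H+]²/(0.06 − [H+]) = 2.27 × 10^-11
Since Ka ≪ C₀, [H+] ≈ √(Ka·C₀) = 1.17 × 10^-6 M.
pH = −log[H+] = −log(1.17 × 10^-6) = 5.93

pH = 5.93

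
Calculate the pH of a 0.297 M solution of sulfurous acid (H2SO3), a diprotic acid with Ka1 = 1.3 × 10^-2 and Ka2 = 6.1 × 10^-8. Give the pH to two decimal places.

pH = 1.25

Ka1 ≫ Ka2, so treat the first dissociation as the only significant source of H+.
Ka1 = x²/(0.297 − x) = 1.3 × 10^-2
Solving the quadratic: x = (−Ka1 + √(Ka1² + 4·Ka1·C₀))/2 = 5.60 × 10^-2 M
pH = −log(5.60 × 10^-2) = 1.25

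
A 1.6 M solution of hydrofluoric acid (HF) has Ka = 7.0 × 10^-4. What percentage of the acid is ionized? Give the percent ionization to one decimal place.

HF ⇌ F- + H+; let x = [H+] at equilibrium.
x ≈ √(Ka·C₀) = √(7.0 × 10^-4 × 1.6) = 3.35 × 10^-2 M
% ionization = x/C₀ × 100% = 3.35 × 10^-2/1.6 × 100% = 2.1%

2.1%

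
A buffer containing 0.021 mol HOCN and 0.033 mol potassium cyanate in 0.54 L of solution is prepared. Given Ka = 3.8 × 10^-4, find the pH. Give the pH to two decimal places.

pKa = −log(3.8 × 10^-4) = 3.420
Using pH = pKa + log([base]/[acid]) with [base]/[acid] = 0.033/0.021:
pH = 3.420 + (+0.196) = 3.62

pH = 3.62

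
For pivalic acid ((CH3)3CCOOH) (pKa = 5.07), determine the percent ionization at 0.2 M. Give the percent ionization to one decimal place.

(CH3)3CCOOH ⇌ (CH3)3CCOO- + H+; let x = [H+] at equilibrium.
Ka = 10^(−5.07) = 8.51 × 10^-6
x ≈ √(Ka·C₀) = √(8.51 × 10^-6 × 0.2) = 1.30 × 10^-3 M
% ionization = x/C₀ × 100% = 1.30 × 10^-3/0.2 × 100% = 0.7%

0.7%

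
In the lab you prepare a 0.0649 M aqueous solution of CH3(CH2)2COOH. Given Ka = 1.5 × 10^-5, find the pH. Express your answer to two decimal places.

pH = 3.01

CH3(CH2)2COOH ⇌ CH3(CH2)2COO- + H+
From the ICE table, Ka = [H+]²/(0.0649 − [H+]) = 1.5 × 10^-5.
Assume [H+] ≪ 0.0649: [H+] ≈ √(1.5 × 10^-5 × 0.0649) = 9.87 × 10^-4 M
pH = −log(9.87 × 10^-4) = 3.01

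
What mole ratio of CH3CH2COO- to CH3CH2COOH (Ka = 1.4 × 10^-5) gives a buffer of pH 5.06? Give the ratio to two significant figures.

ratio = 1.6

pKa = -log(1.4 × 10^-5) = 4.854
pH = pKa + log(r) ⇒ log(r) = 5.06 − 4.854 = +0.206
r = [CH3CH2COO-]/[CH3CH2COOH] = 10^(+0.206) = 1.61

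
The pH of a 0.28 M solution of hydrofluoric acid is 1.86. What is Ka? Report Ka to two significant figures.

[H+] = 10^(-1.86) = 1.38 × 10^-2 M
At equilibrium [HA] = 0.28 − 1.38 × 10^-2 = 2.66 × 10^-1 M
Ka = [H+][A-]/[HA] = (1.38 × 10^-2)² / 2.66 × 10^-1 = 7.2 × 10^-4

Ka = 7.2 × 10^-4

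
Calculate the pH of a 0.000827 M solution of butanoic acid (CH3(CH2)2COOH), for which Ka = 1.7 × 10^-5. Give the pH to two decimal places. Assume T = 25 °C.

pH = 3.96

CH3(CH2)2COOH ⇌ CH3(CH2)2COO- + H+
Ka = [H+]²/(0.000827 − [H+]) = 1.7 × 10^-5
Here C₀/Ka ≈ 48.6, so the small-[H+] approximation fails. Use the quadratic:
[H+] = [−1.7e-05 + √(1.7e-05² + 5.62e-08)]/2 = 1.10 × 10^-4 M
pH = −log[H+] = −log(1.10 × 10^-4) = 3.96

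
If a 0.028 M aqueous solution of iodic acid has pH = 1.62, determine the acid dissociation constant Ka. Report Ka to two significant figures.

Ka = 1.4 × 10^-1

[H+] = 10^(-1.62) = 2.40 × 10^-2 M
At equilibrium [HA] = 0.028 − 2.40 × 10^-2 = 4.00 × 10^-3 M
Ka = [H+][A-]/[HA] = (2.40 × 10^-2)² / 4.00 × 10^-3 = 1.4 × 10^-1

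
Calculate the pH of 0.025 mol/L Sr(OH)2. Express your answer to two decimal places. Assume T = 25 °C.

pH = 12.70

Sr(OH)2 is a strong base (each formula unit releases 2 OH-); [OH-] = 0.05 M.
pOH = -log(0.05) = 1.30
pH = 14.00 - 1.30 = 12.70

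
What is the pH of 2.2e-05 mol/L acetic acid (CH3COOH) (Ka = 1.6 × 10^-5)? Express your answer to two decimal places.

CH3COOH ⇌ CH3COO- + H+
Ka = x²/(2.2e-05 − x) = 1.6 × 10^-5
x is not negligible relative to C₀; solve x² + 1.6e-05·x − 3.52e-10 = 0.
x = (−Ka + √(Ka² + 4·Ka·C₀))/2 = 1.24 × 10^-5 M
pH = −log(1.24 × 10^-5) = 4.91

pH = 4.91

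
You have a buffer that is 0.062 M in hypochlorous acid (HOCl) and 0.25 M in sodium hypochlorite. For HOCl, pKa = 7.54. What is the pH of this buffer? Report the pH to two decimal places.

Henderson–Hasselbalch: pH = pKa + log([OCl-]/[HOCl]) = 7.54 + log(0.25/0.062)
pH = 7.54 + (+0.606) = 8.15

pH = 8.15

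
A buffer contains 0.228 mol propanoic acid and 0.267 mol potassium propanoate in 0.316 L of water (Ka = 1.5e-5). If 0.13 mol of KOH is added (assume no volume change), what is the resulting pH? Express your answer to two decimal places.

pH = 5.43

OH- converts CH3CH2COOH to CH3CH2COO-: CH3CH2COOH → 0.098 mol, CH3CH2COO- → 0.397 mol.
pKa = −log(1.5 × 10^-5) = 4.824
Henderson–Hasselbalch with mole ratio 0.397/0.098: pH = 4.824 + (+0.608)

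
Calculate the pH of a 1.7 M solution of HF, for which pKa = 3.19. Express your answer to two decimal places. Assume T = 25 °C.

pH = 1.48

HF ⇌ F- + H+
Ka = 10^(−3.19) = 6.46 × 10^-4
Ka = x²/(1.7 − x) = 6.46 × 10^-4
Since Ka ≪ C₀, x ≈ √(Ka·C₀) = 3.31 × 10^-2 M.
pH = −log(3.31 × 10^-2) = 1.48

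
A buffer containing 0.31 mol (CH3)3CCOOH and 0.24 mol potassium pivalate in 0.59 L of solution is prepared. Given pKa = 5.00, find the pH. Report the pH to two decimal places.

pH = 4.89

pH = pKa + log([A⁻]/[HA]) = 5.00 + log(0.24/0.31)
pH = 5.00 + (-0.111) = 4.89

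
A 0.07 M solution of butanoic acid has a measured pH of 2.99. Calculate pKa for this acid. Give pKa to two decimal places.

[H+] = 10^(-2.99) = 1.02 × 10^-3 M
At equilibrium [HA] = 0.07 − 1.02 × 10^-3 = 6.90 × 10^-2 M
Ka = [H+][A-]/[HA] = (1.02 × 10^-3)² / 6.90 × 10^-2 = 1.51 × 10^-5
pKa = -log(1.51 × 10^-5) = 4.82

pKa = 4.82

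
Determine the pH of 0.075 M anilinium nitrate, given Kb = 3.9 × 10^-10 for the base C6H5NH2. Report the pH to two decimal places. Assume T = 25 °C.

pH = 2.86

C6H5NH3+ is the conjugate acid of the weak base C6H5NH2.
Ka = Kw/Kb = 1.0×10^-14 / 3.9 × 10^-10 = 2.56 × 10^-5
Ka = [H+]²/(0.075 − [H+]) = 2.56 × 10^-5
Neglecting [H+] in the denominator: [H+] = √(2.56 × 10^-5 × 0.075) = 1.39 × 10^-3 M
Check: 1.8% ionized — well under 5%, approximation valid.
pH = −log(1.39 × 10^-3) = 2.86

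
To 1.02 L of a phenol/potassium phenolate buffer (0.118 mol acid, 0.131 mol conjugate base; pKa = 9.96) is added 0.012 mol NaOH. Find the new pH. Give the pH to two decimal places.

pH = 10.09

After neutralization: n(C6H5OH) = 0.106 mol, n(C6H5O-) = 0.143 mol.
pH = pKa + log(n_C6H5O-/n_C6H5OH) = 9.96 + log(0.143/0.106) = 9.96 + (+0.130)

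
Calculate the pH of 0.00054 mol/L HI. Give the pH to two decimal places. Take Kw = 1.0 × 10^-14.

HI is a strong acid and dissociates completely, so [H+] = 0.00054 M.
pH = -log(0.00054) = 3.27

pH = 3.27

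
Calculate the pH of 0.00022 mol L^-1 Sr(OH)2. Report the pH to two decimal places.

Sr(OH)2 is a strong base (each formula unit releases 2 OH-); [OH-] = 0.00044 M.
pOH = -log(0.00044) = 3.36
pH = 14.00 - 3.36 = 10.64

pH = 10.64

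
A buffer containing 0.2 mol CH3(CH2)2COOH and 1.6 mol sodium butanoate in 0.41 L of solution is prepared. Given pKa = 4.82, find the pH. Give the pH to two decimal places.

pH = 5.72

pH = pKa + log([A⁻]/[HA]) = 4.82 + log(1.6/0.2)
pH = 4.82 + (+0.903) = 5.72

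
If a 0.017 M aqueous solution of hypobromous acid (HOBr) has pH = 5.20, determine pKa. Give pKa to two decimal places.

pKa = 8.63

[H+] = 10^(-5.20) = 6.31 × 10^-6 M
At equilibrium [HA] = 0.017 − 6.31 × 10^-6 = 1.70 × 10^-2 M
Ka = [H+][A-]/[HA] = (6.31 × 10^-6)² / 1.70 × 10^-2 = 2.34 × 10^-9
pKa = -log(2.34 × 10^-9) = 8.63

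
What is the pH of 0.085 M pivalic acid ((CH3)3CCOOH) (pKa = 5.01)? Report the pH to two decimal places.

(CH3)3CCOOH ⇌ (CH3)3CCOO- + H+
Ka = 10^(−5.01) = 9.77 × 10^-6
Ka = [H+]²/(0.085 − [H+]) = 9.77 × 10^-6
Since Ka ≪ C₀, [H+] ≈ √(Ka·C₀) = 9.11 × 10^-4 M.
pH = −log[H+] = −log(9.11 × 10^-4) = 3.04

pH = 3.04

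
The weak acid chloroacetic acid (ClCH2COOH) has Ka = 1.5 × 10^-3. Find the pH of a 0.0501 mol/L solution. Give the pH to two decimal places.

pH = 2.10

ClCH2COOH ⇌ ClCH2COO- + H+
Ka = [H+]²/(0.0501 − [H+]) = 1.5 × 10^-3
Here C₀/Ka ≈ 33.4, so the small-[H+] approximation fails. Use the quadratic:
[H+] = [−0.0015 + √(0.0015² + 0.000301)]/2 = 7.95 × 10^-3 M
pH = −log[H+] = −log(7.95 × 10^-3) = 2.10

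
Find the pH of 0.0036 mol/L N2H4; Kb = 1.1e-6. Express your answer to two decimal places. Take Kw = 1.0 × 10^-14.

N2H4 + H2O ⇌ N2H5+ + OH-
Kb = [OH-]²/(0.0036 − [OH-]) = 1.1 × 10^-6
Neglecting [OH-] in the denominator: [OH-] = √(1.1 × 10^-6 × 0.0036) = 6.29 × 10^-5 M
Check: 1.7% ionized — well under 5%, approximation valid.
pOH = −log(6.29 × 10^-5) = 4.20; pH = 14.00 − 4.20 = 9.80

pH = 9.80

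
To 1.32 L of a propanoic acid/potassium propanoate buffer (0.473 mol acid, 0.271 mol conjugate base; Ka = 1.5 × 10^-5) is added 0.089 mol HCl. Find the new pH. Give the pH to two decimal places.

Added H+ converts CH3CH2COO- to CH3CH2COOH: CH3CH2COOH → 0.562 mol, CH3CH2COO- → 0.182 mol.
pKa = −log(1.5 × 10^-5) = 4.824
pH = pKa + log(n_CH3CH2COO-/n_CH3CH2COOH) = 4.824 + log(0.182/0.562) = 4.824 + (-0.490)

pH = 4.33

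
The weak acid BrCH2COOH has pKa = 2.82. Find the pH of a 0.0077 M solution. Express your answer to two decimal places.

pH = 2.56

BrCH2COOH ⇌ BrCH2COO- + H+
Ka = 10^(−2.82) = 1.51 × 10^-3
From the ICE table, Ka = [H+]²/(0.0077 − [H+]) = 1.51 × 10^-3.
The 5% rule fails; solving [H+]² + Ka·[H+] − Ka·C₀ = 0 exactly:
[H+] = [−0.00151 + √(0.00151² + 4.65e-05)]/2 = 2.74 × 10^-3 M
pH = −log[H+] = −log(2.74 × 10^-3) = 2.56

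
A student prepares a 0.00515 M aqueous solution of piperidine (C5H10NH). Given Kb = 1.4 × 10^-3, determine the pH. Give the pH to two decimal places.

C5H10NH + H2O ⇌ C5H10NH2+ + OH-
Kb = x²/(0.00515 − x) = 1.4 × 10^-3
Here C₀/Kb ≈ 3.68, so the small-x approximation fails. Use the quadratic:
x = (−Kb + √(Kb² + 4·Kb·C₀))/2 = 2.07 × 10^-3 M
pOH = 2.68, so pH = 14.00 − pOH = 11.32

pH = 11.32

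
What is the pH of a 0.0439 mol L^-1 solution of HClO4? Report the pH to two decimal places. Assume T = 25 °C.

pH = 1.36

HClO4 is a strong acid and dissociates completely, so [H+] = 0.0439 M.
pH = -log(0.0439) = 1.36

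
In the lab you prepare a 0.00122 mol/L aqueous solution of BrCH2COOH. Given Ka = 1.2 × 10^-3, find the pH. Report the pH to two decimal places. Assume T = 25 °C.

pH = 3.12

BrCH2COOH ⇌ BrCH2COO- + H+
Let x = [H+] at equilibrium. Ka = x²/(0.00122 − x).
Here C₀/Ka ≈ 1.02, so the small-x approximation fails. Use the quadratic:
x = (−Ka + √(Ka² + 4·Ka·C₀))/2 = 7.51 × 10^-4 M
pH = −log[H+] = −log(7.51 × 10^-4) = 3.12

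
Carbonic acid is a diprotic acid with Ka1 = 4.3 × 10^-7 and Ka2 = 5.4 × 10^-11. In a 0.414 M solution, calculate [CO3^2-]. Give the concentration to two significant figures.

First ionization gives [H+] ≈ [HCO3-] = 4.22 × 10^-4 M.
Second step: Ka2 = [H+][CO3^2-]/[HCO3-] ≈ [CO3^2-] (since [H+] ≈ [HCO3-]).
So [CO3^2-] ≈ Ka2.

5.4 × 10^-11 M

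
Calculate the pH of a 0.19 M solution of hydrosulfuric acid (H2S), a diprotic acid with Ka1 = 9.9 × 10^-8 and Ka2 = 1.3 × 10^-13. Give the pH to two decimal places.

pH = 3.86

Ka1 ≫ Ka2, so treat the first dissociation as the only significant source of H+.
Ka1 = x²/(0.19 − x) = 9.9 × 10^-8
x ≈ √(9.9 × 10^-8 × 0.19) = 1.37 × 10^-4 M
pH = −log(1.37 × 10^-4) = 3.86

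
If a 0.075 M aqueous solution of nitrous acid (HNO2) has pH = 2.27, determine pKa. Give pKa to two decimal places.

[H+] = 10^(-2.27) = 5.37 × 10^-3 M
At equilibrium [HA] = 0.075 − 5.37 × 10^-3 = 6.96 × 10^-2 M
Ka = [H+][A-]/[HA] = (5.37 × 10^-3)² / 6.96 × 10^-2 = 4.14 × 10^-4
pKa = -log(4.14 × 10^-4) = 3.38

pKa = 3.38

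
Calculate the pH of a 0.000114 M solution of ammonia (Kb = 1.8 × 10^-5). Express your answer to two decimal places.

NH3 + H2O ⇌ NH4+ + OH-
Kb = [OH-]²/(0.000114 − [OH-]) = 1.8 × 10^-5
The 5% rule fails; solving [OH-]² + Kb·[OH-] − Kb·C₀ = 0 exactly:
[OH-] = (−Kb + √(Kb² + 4·Kb·C₀))/2 = 3.72 × 10^-5 M
pOH = 4.43, so pH = 14.00 − pOH = 9.57

pH = 9.57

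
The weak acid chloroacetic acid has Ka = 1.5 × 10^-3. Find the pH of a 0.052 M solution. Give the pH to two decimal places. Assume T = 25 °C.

ClCH2COOH ⇌ ClCH2COO- + H+
Let x = [H+] at equilibrium. Ka = x²/(0.052 − x).
x is not negligible relative to C₀; solve x² + 0.0015·x − 7.8e-05 = 0.
x = (−Ka + √(Ka² + 4·Ka·C₀))/2 = 8.11 × 10^-3 M
pH = −log(8.11 × 10^-3) = 2.09

pH = 2.09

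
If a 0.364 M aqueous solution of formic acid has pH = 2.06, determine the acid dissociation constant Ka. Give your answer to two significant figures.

[H+] = 10^(-2.06) = 8.71 × 10^-3 M
At equilibrium [HA] = 0.364 − 8.71 × 10^-3 = 3.55 × 10^-1 M
Ka = [H+][A-]/[HA] = (8.71 × 10^-3)² / 3.55 × 10^-1 = 2.1 × 10^-4

Ka = 2.1 × 10^-4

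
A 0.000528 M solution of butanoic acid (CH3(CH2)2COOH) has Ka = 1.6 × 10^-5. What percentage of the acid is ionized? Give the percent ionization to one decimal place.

CH3(CH2)2COOH ⇌ CH3(CH2)2COO- + H+; let x = [H+] at equilibrium.
Solve x² + 1.6e-05x − 8.45e-09 = 0 → x = 8.43 × 10^-5 M
% ionization = x/C₀ × 100% = 8.43 × 10^-5/0.000528 × 100% = 16.0%

16.0%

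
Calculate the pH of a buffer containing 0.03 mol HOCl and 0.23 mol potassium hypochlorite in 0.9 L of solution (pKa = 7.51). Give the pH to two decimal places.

pH = 8.39

pH = pKa + log([A⁻]/[HA]) = 7.51 + log(0.23/0.03)
pH = 7.51 + (+0.885) = 8.39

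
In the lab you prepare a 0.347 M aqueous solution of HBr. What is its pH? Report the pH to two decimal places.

HBr is a strong acid and dissociates completely, so [H+] = 0.347 M.
pH = -log(0.347) = 0.46

pH = 0.46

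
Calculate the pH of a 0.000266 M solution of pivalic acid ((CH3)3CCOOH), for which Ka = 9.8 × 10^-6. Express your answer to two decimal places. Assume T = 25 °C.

(CH3)3CCOOH ⇌ (CH3)3CCOO- + H+
Let x = [H+] at equilibrium. Ka = x²/(0.000266 − x).
The 5% rule fails; solving x² + Ka·x − Ka·C₀ = 0 exactly:
x = [−9.8e-06 + √(9.8e-06² + 1.04e-08)]/2 = 4.64 × 10^-5 M
pH = −log[H+] = −log(4.64 × 10^-5) = 4.33

pH = 4.33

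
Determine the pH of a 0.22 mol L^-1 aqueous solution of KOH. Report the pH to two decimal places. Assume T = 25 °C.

KOH is a strong base; [OH-] = 0.22 M.
pOH = -log(0.22) = 0.66
pH = 14.00 - 0.66 = 13.34

pH = 13.34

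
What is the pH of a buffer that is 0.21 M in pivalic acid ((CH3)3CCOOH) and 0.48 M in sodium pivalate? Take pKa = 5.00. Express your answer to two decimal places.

pH = 5.36

pH = pKa + log([A⁻]/[HA]) = 5.00 + log(0.48/0.21)
pH = 5.00 + (+0.359) = 5.36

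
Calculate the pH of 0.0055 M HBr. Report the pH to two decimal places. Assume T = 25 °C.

pH = 2.26

HBr is a strong acid and dissociates completely, so [H+] = 0.0055 M.
pH = -log(0.0055) = 2.26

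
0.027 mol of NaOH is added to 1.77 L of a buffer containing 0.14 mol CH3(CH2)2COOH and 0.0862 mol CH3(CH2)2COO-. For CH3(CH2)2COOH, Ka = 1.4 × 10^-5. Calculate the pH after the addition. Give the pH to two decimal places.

After neutralization: n(CH3(CH2)2COOH) = 0.113 mol, n(CH3(CH2)2COO-) = 0.113 mol.
pKa = −log(1.4 × 10^-5) = 4.854
pH = pKa + log(n_CH3(CH2)2COO-/n_CH3(CH2)2COOH) = 4.854 + log(0.113/0.113) = 4.854 + (+0.000)

pH = 4.85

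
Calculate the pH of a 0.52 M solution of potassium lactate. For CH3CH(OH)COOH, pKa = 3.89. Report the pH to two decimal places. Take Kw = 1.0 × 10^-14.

CH3CH(OH)COO- is the conjugate base of the weak acid CH3CH(OH)COOH.
Ka = 10^(−3.89) = 1.29 × 10^-4
Kb = Kw/Ka = 1.0×10^-14 / 1.29 × 10^-4 = 7.75 × 10^-11
Let x = [OH-] at equilibrium. Kb = x²/(0.52 − x).
Assume x ≪ 0.52: x ≈ √(7.75 × 10^-11 × 0.52) = 6.35 × 10^-6 M
(x/C₀ = 0.0012% < 5%, so the approximation holds.)
pOH = 5.20, so pH = 14.00 − pOH = 8.80

pH = 8.80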